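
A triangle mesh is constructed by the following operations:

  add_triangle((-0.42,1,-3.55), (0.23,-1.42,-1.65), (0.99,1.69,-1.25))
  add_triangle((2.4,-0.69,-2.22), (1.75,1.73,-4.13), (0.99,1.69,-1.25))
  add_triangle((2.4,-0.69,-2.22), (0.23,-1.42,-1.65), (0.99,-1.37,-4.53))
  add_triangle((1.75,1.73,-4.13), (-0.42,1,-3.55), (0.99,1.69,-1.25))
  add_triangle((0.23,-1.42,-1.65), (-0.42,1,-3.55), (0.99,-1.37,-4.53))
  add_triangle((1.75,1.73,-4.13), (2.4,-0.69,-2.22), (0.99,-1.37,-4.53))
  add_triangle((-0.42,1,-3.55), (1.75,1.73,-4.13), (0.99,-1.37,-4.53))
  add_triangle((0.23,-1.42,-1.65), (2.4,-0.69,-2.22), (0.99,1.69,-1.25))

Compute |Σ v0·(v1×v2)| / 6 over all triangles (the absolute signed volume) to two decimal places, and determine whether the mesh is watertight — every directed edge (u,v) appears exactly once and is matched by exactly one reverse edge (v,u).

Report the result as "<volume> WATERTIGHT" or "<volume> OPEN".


Per-triangle v0·(v1×v2)/6:
  t1: -1.6055
  t2: +1.6849
  t3: +1.3333
  t4: +1.3906
  t5: +1.0360
  t6: +4.3187
  t7: +4.0163
  t8: -1.3162
Σ = +10.8581 → |volume| = 10.86

Directed edges: 24 total, each appears once with its reverse present → watertight.

10.86 WATERTIGHT


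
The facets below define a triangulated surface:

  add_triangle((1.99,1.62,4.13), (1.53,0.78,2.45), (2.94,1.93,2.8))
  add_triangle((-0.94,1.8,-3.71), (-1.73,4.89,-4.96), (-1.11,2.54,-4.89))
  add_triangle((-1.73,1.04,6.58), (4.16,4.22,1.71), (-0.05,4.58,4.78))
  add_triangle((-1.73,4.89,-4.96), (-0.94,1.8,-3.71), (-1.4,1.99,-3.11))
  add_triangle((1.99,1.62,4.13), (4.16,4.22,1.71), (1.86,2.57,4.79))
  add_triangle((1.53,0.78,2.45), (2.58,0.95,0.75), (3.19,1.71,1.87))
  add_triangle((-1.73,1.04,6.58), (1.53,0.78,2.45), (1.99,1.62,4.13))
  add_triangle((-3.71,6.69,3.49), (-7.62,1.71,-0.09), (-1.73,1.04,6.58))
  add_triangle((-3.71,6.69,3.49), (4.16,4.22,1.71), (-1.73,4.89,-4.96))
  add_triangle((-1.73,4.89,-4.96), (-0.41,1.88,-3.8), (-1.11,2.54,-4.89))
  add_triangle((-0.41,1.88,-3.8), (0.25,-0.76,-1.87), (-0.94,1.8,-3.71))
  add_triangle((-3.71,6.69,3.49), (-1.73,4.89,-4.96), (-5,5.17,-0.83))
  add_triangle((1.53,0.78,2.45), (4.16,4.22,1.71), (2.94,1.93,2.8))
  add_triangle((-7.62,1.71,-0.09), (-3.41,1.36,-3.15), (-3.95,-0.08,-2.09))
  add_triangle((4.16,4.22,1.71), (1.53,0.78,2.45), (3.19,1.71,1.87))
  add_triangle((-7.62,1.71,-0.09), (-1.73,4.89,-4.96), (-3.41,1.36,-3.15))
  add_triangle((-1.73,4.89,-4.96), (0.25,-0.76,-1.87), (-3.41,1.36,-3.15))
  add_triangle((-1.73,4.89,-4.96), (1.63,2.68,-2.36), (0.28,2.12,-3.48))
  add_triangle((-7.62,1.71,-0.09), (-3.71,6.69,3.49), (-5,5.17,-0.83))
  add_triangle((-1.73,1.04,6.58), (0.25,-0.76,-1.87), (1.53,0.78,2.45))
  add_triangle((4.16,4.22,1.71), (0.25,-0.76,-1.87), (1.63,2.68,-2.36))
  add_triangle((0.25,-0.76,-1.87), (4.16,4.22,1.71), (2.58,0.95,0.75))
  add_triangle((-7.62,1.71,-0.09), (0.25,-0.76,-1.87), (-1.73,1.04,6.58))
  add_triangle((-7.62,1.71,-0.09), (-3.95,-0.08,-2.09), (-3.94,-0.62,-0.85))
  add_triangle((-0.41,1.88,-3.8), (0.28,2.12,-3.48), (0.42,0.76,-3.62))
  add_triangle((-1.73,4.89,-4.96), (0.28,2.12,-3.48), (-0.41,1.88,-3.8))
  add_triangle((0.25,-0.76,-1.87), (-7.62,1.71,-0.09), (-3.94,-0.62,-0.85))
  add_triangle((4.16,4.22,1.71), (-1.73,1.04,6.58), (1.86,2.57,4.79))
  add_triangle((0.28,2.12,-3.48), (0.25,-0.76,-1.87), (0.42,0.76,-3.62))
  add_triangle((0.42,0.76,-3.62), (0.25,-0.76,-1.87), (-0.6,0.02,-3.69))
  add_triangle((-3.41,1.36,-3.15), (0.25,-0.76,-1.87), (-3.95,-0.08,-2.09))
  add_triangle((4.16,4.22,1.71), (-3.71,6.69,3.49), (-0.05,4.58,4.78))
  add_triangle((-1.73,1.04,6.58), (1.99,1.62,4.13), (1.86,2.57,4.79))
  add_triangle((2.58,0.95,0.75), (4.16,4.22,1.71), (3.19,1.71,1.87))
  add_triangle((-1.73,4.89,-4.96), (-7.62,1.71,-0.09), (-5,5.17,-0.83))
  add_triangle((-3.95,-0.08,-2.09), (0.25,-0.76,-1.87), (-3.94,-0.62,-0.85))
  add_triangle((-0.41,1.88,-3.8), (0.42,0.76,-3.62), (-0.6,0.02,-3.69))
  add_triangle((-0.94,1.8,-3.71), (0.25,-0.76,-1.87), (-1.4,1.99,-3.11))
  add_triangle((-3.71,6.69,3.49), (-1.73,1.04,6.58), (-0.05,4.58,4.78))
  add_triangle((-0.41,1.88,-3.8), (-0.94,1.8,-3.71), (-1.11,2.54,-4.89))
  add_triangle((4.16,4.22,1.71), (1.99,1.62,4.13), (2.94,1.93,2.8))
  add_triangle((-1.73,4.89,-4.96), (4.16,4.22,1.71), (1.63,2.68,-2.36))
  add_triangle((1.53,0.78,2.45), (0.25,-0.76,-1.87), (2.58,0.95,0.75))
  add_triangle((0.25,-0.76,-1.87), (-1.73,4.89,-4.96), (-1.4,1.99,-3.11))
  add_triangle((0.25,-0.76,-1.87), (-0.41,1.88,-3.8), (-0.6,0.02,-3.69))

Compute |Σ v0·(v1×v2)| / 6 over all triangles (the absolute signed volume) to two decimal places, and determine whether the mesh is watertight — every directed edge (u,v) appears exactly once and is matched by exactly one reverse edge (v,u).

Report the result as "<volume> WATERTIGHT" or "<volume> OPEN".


Per-triangle v0·(v1×v2)/6:
  t1: +0.3983
  t2: +0.2471
  t3: +14.1065
  t4: +0.7991
  t5: +2.6815
  t6: +0.3738
  t7: +0.9813
  t8: +46.1752
  t9: +53.8999
  t10: +0.8072
  t11: +0.5862
  t12: +21.7238
  t13: -0.4769
  t14: +5.3602
  t15: +1.6277
  t16: +14.0480
  t17: +6.2766
  t18: +3.0947
  t19: +23.9020
  t20: +1.0033
  t21: +3.5334
  t22: +2.0622
  t23: +4.3501
  t24: +2.9173
  t25: +0.6325
  t26: +1.3127
  t27: -2.8596
  t28: +4.3471
  t29: -0.0584
  t30: +0.7300
  t31: +2.5615
  t32: +18.6919
  t33: +2.8065
  t34: +0.9744
  t35: +20.9861
  t36: +1.3340
  t37: +1.0587
  t38: +0.4156
  t39: +19.8355
  t40: +0.0544
  t41: +1.9767
  t42: +10.9359
  t43: +0.5537
  t44: -1.4812
  t45: -0.7321
Σ = +294.5543 → |volume| = 294.55

Directed edges: 135 total; 3 unmatched, e.g. (1.63,2.68,-2.36)→(0.28,2.12,-3.48) → open.

294.55 OPEN


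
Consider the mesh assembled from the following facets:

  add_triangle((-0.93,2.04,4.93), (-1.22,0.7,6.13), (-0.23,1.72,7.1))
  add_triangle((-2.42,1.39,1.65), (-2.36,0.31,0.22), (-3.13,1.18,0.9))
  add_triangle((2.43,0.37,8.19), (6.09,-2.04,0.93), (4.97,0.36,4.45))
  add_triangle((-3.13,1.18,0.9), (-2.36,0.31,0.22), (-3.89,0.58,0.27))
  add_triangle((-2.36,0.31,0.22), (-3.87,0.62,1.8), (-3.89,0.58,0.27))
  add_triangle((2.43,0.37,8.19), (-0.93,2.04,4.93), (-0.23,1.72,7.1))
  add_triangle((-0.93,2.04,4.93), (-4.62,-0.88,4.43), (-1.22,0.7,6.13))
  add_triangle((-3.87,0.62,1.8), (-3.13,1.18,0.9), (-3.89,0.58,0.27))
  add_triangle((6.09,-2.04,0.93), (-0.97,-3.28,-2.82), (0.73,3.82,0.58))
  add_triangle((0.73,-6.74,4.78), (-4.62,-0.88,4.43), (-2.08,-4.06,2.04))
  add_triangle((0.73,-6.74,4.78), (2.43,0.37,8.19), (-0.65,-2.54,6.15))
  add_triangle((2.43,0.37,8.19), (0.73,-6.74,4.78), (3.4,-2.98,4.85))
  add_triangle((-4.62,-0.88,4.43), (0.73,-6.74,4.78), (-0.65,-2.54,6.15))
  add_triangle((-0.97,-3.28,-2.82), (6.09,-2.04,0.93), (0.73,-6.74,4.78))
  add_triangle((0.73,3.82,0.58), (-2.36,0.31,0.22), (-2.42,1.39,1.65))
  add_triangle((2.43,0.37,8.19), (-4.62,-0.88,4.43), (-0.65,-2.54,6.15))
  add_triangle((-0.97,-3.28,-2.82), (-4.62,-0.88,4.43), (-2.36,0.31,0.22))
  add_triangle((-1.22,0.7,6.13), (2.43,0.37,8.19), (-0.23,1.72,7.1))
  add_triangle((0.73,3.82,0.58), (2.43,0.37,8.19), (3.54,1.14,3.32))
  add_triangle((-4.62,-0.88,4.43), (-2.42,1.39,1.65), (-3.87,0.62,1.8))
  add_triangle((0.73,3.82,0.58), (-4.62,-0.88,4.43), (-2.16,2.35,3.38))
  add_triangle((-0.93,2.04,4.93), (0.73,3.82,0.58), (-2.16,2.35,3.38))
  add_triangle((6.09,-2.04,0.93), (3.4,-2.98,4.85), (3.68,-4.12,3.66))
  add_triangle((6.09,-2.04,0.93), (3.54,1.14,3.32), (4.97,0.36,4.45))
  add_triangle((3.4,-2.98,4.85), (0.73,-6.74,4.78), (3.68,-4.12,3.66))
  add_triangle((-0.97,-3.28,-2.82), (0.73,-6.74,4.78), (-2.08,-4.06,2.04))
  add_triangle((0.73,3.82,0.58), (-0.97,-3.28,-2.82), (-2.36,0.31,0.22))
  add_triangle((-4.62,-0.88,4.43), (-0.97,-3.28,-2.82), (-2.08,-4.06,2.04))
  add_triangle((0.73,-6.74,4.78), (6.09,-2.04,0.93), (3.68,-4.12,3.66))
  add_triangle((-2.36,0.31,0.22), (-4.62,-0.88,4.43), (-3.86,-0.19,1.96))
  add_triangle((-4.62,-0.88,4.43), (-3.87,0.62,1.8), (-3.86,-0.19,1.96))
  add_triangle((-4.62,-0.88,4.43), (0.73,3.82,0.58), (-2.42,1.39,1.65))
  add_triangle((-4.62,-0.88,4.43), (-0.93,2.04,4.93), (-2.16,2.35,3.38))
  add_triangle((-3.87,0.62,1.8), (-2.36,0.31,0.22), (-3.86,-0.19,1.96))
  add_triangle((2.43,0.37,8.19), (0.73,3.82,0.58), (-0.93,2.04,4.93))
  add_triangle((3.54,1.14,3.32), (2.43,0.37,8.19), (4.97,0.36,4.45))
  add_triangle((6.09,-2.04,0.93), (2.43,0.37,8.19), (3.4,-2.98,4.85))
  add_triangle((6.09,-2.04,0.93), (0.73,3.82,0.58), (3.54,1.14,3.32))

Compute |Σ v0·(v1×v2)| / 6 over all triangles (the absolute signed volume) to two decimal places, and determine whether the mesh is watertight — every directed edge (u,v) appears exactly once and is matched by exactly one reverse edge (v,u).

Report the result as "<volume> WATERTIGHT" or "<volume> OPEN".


306.08 OPEN

Per-triangle v0·(v1×v2)/6:
  t1: +1.7377
  t2: -0.1743
  t3: +11.6337
  t4: -0.0445
  t5: +0.0431
  t6: +1.2260
  t7: +5.5688
  t8: +0.6892
  t9: +9.3085
  t10: +15.2185
  t11: +20.8500
  t12: +21.6247
  t13: +19.0790
  t14: +34.6975
  t15: +1.9207
  t16: +19.1771
  t17: +7.0622
  t18: +4.4546
  t19: +12.4769
  t20: +2.0228
  t21: +0.9880
  t22: +5.1344
  t23: +6.9025
  t24: +3.0012
  t25: +7.3895
  t26: +13.3167
  t27: +3.6142
  t28: +10.6881
  t29: +6.7434
  t30: -0.1606
  t31: +1.0174
  t32: +3.7246
  t33: +6.3521
  t34: +0.4649
  t35: +13.7749
  t36: +4.3777
  t37: +19.8157
  t38: +10.3604
Σ = +306.0774 → |volume| = 306.08

Directed edges: 114 total; 6 unmatched, e.g. (-3.13,1.18,0.9)→(-2.42,1.39,1.65) → open.


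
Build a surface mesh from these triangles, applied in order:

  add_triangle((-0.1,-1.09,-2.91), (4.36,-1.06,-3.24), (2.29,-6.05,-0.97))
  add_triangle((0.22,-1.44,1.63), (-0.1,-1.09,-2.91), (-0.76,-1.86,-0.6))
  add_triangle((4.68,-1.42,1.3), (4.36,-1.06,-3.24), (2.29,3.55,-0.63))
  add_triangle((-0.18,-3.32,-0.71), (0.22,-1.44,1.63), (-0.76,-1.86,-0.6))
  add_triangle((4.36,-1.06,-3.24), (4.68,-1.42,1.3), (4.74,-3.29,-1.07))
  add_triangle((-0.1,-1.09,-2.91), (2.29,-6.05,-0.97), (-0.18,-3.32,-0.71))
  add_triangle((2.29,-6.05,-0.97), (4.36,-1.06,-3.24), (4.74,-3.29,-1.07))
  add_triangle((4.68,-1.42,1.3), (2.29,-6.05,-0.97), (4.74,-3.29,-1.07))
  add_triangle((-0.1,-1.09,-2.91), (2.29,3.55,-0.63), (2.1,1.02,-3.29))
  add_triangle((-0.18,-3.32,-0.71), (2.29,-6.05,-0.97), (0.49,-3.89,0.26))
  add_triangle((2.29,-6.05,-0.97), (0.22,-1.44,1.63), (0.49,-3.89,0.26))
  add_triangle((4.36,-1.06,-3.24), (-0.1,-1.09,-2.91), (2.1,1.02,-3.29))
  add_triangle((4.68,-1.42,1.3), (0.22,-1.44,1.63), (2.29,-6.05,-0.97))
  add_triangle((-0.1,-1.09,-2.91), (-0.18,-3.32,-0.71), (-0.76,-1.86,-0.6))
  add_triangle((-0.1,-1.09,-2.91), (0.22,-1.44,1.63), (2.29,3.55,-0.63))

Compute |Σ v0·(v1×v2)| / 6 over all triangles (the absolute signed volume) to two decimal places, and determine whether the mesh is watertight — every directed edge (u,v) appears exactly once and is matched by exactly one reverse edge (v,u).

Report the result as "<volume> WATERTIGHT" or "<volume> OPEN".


69.80 OPEN

Per-triangle v0·(v1×v2)/6:
  t1: +12.5052
  t2: -0.8654
  t3: +14.4778
  t4: +0.6735
  t5: +6.9186
  t6: +3.8705
  t7: +8.6527
  t8: +7.6493
  t9: +1.5384
  t10: +1.4562
  t11: +1.5537
  t12: +4.7195
  t13: +8.2737
  t14: +0.9718
  t15: -2.6001
Σ = +69.7955 → |volume| = 69.80

Directed edges: 45 total; 9 unmatched, e.g. (4.36,-1.06,-3.24)→(2.29,3.55,-0.63) → open.


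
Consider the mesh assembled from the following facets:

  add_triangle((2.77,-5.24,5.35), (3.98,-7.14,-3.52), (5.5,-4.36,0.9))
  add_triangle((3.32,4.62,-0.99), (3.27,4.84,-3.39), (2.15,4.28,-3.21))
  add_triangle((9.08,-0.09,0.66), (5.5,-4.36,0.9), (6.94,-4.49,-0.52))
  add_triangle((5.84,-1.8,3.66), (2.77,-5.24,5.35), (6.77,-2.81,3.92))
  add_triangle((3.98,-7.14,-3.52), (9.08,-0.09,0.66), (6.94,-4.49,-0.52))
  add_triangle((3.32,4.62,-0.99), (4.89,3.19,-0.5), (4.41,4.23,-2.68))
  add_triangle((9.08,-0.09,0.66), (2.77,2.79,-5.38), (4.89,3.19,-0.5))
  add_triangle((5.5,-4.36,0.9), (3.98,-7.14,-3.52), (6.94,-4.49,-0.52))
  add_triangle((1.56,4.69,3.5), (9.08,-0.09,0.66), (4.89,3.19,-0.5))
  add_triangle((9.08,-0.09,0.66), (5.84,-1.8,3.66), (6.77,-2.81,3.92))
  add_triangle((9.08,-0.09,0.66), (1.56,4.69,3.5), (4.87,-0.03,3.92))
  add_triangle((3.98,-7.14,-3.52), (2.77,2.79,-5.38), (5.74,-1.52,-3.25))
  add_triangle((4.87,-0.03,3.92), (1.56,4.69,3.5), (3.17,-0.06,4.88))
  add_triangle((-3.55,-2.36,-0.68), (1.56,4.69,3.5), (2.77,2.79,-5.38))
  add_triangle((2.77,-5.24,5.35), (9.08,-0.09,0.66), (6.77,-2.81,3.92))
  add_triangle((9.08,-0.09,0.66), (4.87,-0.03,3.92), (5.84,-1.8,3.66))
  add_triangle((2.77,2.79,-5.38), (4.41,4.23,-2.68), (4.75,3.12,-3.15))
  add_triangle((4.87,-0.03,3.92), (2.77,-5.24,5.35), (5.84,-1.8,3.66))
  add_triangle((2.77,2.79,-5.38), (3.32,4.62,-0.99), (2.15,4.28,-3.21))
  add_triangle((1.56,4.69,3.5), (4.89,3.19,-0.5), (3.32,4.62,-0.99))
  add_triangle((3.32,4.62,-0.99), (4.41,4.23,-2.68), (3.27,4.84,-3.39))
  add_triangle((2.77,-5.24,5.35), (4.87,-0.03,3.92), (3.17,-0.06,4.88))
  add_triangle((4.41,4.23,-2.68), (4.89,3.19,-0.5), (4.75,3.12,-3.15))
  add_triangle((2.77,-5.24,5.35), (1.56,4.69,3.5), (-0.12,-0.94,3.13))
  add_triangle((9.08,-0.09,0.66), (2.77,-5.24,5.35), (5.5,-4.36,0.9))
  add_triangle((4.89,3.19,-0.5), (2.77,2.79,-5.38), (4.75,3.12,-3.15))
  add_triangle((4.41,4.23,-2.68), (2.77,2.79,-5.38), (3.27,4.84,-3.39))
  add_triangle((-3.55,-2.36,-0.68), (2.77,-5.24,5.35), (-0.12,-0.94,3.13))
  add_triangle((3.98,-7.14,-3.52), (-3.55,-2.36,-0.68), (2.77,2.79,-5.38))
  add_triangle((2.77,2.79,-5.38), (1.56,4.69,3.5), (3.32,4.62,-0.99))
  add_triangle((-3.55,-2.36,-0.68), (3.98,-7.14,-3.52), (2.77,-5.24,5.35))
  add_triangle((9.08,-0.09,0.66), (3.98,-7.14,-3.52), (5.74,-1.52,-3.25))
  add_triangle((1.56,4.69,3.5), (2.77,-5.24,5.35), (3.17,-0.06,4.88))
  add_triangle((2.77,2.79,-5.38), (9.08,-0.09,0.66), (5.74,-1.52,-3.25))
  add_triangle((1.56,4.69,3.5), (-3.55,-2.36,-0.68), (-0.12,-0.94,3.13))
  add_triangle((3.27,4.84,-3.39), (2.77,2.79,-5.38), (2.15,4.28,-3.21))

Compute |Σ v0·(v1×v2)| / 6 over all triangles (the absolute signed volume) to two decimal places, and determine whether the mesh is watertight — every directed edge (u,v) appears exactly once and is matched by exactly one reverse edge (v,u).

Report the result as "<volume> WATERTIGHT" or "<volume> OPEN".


Per-triangle v0·(v1×v2)/6:
  t1: +29.5269
  t2: +1.3096
  t3: +10.0218
  t4: +3.9228
  t5: +14.4789
  t6: +3.7411
  t7: +23.7061
  t8: +9.9156
  t9: +22.6889
  t10: +4.3930
  t11: +25.2997
  t12: +26.4617
  t13: +8.9554
  t14: +14.5712
  t15: +5.6688
  t16: +9.4909
  t17: +3.9278
  t18: +8.8799
  t19: -4.7593
  t20: +9.2666
  t21: +2.7667
  t22: +9.7681
  t23: +2.8995
  t24: +12.1214
  t25: +29.6009
  t26: -2.0459
  t27: +4.4912
  t28: +10.7577
  t29: +36.6255
  t30: +4.0121
  t31: +45.8468
  t32: +30.9717
  t33: +5.7180
  t34: +27.9942
  t35: +8.4439
  t36: +2.2011
Σ = +463.6402 → |volume| = 463.64

Directed edges: 108 total, each appears once with its reverse present → watertight.

463.64 WATERTIGHT


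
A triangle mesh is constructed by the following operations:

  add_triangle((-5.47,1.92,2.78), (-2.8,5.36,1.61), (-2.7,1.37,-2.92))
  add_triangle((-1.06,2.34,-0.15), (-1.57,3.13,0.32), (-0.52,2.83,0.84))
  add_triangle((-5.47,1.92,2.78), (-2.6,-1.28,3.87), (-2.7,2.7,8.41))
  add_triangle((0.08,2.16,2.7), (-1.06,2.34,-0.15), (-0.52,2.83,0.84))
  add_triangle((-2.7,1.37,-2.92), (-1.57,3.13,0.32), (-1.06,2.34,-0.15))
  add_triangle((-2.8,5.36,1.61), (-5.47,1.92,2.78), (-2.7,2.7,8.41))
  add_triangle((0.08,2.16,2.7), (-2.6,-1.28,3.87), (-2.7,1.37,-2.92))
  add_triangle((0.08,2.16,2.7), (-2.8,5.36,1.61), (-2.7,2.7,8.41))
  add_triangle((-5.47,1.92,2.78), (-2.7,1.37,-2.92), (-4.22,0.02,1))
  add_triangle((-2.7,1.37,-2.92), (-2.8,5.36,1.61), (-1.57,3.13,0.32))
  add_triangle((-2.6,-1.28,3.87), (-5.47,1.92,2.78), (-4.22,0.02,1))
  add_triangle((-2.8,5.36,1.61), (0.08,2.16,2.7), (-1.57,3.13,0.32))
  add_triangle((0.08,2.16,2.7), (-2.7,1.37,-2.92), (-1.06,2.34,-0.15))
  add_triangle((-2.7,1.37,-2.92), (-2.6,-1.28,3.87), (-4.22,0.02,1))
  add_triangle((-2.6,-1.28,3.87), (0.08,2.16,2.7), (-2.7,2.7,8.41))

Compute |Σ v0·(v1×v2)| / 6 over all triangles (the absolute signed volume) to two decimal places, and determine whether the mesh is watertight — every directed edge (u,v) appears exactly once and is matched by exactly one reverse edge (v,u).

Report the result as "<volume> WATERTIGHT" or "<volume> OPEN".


78.21 OPEN

Per-triangle v0·(v1×v2)/6:
  t1: +17.2002
  t2: +0.2153
  t3: +18.1395
  t4: -0.4219
  t5: +0.5903
  t6: +27.7859
  t7: -9.6737
  t8: +10.5658
  t9: +6.1586
  t10: +1.2930
  t11: +5.6834
  t12: +0.7887
  t13: -1.1328
  t14: +0.1296
  t15: +0.8869
Σ = +78.2088 → |volume| = 78.21

Directed edges: 45 total; 3 unmatched, e.g. (-1.57,3.13,0.32)→(-0.52,2.83,0.84) → open.


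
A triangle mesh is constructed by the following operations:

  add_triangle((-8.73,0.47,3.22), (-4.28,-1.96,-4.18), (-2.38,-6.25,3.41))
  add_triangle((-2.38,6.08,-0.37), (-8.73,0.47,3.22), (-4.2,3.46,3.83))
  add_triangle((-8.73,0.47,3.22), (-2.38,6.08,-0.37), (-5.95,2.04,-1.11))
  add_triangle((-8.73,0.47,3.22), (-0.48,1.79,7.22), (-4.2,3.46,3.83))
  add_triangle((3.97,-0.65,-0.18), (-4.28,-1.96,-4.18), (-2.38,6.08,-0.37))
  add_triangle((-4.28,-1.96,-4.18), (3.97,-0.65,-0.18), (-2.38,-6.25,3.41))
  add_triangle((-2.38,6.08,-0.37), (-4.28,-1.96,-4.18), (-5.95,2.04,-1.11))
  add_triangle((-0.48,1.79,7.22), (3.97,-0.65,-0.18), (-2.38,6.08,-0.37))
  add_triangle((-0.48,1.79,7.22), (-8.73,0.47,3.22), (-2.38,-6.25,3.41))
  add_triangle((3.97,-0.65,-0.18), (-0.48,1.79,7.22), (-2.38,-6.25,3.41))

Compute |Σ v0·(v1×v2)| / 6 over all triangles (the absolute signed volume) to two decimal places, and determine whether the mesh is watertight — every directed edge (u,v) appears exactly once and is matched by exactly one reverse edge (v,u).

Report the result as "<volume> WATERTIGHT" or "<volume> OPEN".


Per-triangle v0·(v1×v2)/6:
  t1: +61.5115
  t2: +25.6237
  t3: +25.4956
  t4: +27.2846
  t5: +17.3101
  t6: +25.0298
  t7: +17.4006
  t8: +27.6433
  t9: +71.8596
  t10: +35.3629
Σ = +334.5215 → |volume| = 334.52

Directed edges: 30 total; 6 unmatched, e.g. (-8.73,0.47,3.22)→(-4.28,-1.96,-4.18) → open.

334.52 OPEN


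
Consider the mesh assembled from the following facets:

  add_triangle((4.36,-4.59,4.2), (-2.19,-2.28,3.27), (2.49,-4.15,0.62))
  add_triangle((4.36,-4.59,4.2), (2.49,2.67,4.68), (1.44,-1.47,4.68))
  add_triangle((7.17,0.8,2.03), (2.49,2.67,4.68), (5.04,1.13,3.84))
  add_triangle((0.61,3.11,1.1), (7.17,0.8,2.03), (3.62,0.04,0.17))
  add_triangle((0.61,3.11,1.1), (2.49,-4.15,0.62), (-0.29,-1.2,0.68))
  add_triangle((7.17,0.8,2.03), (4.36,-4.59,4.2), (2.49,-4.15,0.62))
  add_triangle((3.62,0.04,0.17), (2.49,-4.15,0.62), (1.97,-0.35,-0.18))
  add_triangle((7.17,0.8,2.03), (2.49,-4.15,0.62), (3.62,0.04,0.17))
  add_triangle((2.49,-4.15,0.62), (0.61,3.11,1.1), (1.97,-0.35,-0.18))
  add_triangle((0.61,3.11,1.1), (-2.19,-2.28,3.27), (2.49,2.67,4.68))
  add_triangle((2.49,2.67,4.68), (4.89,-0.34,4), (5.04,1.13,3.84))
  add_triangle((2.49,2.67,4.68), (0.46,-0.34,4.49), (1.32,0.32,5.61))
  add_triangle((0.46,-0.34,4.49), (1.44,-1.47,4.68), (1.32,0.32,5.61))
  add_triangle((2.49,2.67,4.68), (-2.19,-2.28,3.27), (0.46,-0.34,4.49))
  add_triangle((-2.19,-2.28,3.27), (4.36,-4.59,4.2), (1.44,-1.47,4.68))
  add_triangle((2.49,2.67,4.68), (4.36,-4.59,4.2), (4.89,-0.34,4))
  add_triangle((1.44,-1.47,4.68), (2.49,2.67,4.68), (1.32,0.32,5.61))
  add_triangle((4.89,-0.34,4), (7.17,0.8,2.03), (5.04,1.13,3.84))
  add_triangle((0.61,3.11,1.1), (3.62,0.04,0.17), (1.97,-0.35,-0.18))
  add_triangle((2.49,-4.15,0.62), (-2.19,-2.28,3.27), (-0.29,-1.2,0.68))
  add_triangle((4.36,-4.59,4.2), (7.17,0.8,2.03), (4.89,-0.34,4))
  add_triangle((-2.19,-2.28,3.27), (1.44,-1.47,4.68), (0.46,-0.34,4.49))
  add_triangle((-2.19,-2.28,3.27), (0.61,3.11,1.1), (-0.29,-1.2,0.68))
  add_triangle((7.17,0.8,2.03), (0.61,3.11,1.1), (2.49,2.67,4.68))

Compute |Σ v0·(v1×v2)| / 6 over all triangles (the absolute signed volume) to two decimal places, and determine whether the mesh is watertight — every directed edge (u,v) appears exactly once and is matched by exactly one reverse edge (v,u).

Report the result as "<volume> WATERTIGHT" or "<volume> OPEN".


Per-triangle v0·(v1×v2)/6:
  t1: +11.9024
  t2: +12.5850
  t3: +4.2016
  t4: +2.7044
  t5: -1.9505
  t6: +16.2071
  t7: +0.7997
  t8: +4.4866
  t9: -2.3025
  t10: +7.5293
  t11: +3.8442
  t12: +0.5661
  t13: +1.1575
  t14: +2.6569
  t15: +11.1519
  t16: +10.7027
  t17: +3.0168
  t18: +4.3280
  t19: +0.2699
  t20: +0.8142
  t21: +12.7283
  t22: +3.5689
  t23: -0.8823
  t24: +11.7989
Σ = +121.8852 → |volume| = 121.89

Directed edges: 72 total, each appears once with its reverse present → watertight.

121.89 WATERTIGHT


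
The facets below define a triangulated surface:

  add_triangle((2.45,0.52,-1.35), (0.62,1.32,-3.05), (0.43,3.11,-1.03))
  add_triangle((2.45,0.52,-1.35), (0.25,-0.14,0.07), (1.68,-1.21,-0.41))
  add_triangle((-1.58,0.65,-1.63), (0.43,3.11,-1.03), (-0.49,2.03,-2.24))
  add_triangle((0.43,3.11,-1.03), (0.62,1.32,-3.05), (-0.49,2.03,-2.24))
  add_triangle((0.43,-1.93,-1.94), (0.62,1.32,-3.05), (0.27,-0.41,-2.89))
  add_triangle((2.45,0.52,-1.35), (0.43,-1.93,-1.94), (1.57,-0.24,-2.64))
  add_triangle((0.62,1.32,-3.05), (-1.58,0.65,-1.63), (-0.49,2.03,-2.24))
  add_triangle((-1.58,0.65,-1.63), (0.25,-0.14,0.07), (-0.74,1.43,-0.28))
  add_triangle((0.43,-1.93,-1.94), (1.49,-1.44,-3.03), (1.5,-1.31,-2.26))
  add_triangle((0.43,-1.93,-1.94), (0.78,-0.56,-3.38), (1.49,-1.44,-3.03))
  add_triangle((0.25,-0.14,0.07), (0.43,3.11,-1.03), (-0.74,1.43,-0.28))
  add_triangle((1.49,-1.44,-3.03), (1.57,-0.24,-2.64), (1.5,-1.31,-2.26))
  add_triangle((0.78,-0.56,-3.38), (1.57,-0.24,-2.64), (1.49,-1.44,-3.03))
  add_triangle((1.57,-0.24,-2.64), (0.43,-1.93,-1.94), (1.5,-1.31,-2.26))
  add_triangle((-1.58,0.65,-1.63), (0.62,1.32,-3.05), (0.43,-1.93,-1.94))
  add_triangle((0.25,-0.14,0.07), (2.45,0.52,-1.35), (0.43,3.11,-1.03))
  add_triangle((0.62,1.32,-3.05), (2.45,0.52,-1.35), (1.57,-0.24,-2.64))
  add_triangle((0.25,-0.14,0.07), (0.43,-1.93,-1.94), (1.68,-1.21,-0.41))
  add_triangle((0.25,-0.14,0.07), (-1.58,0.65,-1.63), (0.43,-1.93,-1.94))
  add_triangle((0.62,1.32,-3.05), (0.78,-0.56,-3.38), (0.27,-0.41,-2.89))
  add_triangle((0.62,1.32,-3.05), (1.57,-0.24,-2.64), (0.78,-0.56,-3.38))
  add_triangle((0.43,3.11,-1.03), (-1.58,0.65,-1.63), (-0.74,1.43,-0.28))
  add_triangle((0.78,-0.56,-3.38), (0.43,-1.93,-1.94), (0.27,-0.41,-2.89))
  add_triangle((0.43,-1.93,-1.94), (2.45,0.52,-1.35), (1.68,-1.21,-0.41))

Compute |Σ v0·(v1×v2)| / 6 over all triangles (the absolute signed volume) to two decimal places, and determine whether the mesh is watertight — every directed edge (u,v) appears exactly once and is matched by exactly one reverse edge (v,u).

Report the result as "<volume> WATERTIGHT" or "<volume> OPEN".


Per-triangle v0·(v1×v2)/6:
  t1: +2.9536
  t2: +0.0922
  t3: +0.7918
  t4: +1.3992
  t5: -0.4771
  t6: +1.0663
  t7: +1.0571
  t8: -0.0510
  t9: +0.2603
  t10: +0.7259
  t11: +0.0385
  t12: +0.2315
  t13: +0.5956
  t14: -0.4721
  t15: +2.6920
  t16: +0.1936
  t17: +1.4952
  t18: +0.0389
  t19: -0.0634
  t20: +0.4049
  t21: +0.9973
  t22: +0.8552
  t23: +0.3604
  t24: +1.5151
Σ = +16.7009 → |volume| = 16.70

Directed edges: 72 total, each appears once with its reverse present → watertight.

16.70 WATERTIGHT


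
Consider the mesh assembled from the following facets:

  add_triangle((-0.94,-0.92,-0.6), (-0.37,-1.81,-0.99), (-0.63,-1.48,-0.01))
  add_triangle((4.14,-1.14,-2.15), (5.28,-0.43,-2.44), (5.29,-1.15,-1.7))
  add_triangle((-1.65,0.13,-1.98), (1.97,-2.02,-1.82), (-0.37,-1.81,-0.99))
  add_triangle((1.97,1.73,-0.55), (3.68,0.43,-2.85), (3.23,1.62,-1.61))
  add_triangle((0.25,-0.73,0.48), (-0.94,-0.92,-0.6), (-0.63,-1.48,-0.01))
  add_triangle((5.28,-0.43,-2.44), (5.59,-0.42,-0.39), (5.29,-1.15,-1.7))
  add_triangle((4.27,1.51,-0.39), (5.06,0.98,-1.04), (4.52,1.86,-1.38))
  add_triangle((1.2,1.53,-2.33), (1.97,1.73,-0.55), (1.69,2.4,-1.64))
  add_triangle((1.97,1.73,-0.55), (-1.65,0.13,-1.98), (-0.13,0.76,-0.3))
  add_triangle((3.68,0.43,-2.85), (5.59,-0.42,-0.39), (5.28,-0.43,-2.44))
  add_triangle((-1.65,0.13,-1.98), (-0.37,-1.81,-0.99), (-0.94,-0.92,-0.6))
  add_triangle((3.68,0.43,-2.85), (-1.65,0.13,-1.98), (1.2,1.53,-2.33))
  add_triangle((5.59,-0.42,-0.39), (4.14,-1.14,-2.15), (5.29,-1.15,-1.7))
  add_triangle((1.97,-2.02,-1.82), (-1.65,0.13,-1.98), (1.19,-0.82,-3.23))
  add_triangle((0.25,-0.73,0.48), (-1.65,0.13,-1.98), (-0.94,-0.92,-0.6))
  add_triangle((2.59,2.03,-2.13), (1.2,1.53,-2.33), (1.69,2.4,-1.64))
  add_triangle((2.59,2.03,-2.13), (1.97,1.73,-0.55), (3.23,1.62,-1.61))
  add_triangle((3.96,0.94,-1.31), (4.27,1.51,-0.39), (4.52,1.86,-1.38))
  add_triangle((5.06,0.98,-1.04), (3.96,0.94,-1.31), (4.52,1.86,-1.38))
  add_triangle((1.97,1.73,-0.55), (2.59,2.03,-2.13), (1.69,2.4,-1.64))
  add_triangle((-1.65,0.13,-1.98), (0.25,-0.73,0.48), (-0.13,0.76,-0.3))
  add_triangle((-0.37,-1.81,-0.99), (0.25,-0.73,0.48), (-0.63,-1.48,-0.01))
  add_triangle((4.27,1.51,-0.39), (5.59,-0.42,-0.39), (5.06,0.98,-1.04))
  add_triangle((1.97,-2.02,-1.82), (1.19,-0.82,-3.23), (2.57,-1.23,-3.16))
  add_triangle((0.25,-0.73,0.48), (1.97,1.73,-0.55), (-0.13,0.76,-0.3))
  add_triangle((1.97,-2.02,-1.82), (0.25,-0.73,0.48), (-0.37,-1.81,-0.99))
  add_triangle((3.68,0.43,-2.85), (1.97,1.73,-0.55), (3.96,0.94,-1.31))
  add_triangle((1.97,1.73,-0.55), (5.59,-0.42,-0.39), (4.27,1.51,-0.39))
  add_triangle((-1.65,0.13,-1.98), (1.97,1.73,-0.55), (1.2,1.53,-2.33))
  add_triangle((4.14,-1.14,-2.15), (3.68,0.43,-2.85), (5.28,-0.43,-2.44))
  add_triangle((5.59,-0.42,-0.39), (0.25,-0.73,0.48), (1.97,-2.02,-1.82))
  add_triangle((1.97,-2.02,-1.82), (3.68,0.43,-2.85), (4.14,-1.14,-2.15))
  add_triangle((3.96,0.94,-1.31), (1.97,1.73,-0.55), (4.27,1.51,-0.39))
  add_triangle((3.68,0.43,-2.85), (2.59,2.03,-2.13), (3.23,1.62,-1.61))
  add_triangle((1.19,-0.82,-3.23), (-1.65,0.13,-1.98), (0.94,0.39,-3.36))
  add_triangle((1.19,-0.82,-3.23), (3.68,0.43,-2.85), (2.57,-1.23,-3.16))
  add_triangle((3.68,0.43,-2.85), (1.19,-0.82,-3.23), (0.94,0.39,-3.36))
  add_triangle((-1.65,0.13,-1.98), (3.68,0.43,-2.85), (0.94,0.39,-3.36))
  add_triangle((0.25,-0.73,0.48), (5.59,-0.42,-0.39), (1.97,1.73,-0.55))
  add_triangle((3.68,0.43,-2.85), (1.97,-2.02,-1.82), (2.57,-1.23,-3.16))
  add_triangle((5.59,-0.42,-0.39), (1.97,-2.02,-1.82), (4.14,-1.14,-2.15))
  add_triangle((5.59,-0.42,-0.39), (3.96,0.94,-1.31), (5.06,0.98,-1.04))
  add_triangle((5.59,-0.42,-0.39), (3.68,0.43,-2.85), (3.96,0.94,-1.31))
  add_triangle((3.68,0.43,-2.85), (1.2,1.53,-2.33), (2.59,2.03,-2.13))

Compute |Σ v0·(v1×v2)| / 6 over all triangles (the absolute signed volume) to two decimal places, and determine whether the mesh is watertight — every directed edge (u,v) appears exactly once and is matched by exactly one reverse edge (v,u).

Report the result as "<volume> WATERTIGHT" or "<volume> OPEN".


35.67 WATERTIGHT

Per-triangle v0·(v1×v2)/6:
  t1: +0.1909
  t2: +0.6760
  t3: +1.8361
  t4: -0.0765
  t5: -0.0165
  t6: +1.4112
  t7: +0.6647
  t8: -0.4173
  t9: +0.5262
  t10: +1.4440
  t11: +0.4163
  t12: +2.4997
  t13: -0.2770
  t14: +1.5531
  t15: -0.0539
  t16: +0.5599
  t17: +0.5051
  t18: -0.4934
  t19: +0.3461
  t20: +0.5168
  t21: +0.0090
  t22: +0.1831
  t23: +1.0551
  t24: +0.8798
  t25: +0.0530
  t26: +0.7182
  t27: +1.3305
  t28: -0.5426
  t29: +0.6527
  t30: +0.9641
  t31: +1.9825
  t32: +1.7509
  t33: +0.8186
  t34: +1.0391
  t35: +1.4908
  t36: +1.4786
  t37: +1.9449
  t38: -0.0387
  t39: +0.5970
  t40: +1.3380
  t41: +1.9466
  t42: +0.5179
  t43: +2.3095
  t44: +1.3781
Σ = +35.6678 → |volume| = 35.67

Directed edges: 132 total, each appears once with its reverse present → watertight.


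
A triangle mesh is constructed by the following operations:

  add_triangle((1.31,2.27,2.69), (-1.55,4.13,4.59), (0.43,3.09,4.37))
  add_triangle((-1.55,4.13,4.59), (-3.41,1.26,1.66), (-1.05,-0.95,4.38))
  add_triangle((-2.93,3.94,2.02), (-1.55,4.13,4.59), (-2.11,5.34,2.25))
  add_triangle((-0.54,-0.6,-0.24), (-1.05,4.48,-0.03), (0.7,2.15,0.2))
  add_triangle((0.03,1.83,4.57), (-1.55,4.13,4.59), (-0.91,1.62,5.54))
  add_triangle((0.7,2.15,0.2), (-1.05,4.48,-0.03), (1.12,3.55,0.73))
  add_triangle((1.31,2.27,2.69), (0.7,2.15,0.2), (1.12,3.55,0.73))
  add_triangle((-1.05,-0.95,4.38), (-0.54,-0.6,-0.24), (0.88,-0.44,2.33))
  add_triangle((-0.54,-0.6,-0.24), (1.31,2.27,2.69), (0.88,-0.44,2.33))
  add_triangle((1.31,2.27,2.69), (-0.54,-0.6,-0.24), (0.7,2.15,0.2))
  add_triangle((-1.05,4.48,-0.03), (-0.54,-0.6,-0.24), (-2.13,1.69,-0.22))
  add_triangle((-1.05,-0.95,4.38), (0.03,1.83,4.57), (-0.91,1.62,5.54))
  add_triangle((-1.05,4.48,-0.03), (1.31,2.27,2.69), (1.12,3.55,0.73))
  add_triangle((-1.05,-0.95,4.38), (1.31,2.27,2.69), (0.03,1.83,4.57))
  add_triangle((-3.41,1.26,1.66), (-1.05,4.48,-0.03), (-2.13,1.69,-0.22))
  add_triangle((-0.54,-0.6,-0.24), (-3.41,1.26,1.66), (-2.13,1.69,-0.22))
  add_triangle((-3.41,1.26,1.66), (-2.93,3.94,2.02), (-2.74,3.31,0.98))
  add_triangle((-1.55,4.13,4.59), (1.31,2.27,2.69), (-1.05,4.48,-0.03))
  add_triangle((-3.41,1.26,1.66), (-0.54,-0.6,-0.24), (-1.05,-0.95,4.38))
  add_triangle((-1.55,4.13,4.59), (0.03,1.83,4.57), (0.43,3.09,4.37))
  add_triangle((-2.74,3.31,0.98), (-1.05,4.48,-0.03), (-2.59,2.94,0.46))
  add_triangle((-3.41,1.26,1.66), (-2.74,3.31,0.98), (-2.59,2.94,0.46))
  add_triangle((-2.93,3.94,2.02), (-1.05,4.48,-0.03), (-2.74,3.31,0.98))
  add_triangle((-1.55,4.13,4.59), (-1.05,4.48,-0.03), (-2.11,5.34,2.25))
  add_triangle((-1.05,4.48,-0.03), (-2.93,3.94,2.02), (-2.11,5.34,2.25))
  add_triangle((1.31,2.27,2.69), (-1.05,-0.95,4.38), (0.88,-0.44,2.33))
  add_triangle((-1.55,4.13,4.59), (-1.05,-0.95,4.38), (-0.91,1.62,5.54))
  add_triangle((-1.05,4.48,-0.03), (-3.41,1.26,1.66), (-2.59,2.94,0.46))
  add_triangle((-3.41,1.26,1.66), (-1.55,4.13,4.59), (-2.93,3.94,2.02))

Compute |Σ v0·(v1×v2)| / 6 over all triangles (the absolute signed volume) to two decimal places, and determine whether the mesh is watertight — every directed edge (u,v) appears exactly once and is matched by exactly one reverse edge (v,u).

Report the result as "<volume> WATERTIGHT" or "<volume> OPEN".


57.57 OPEN

Per-triangle v0·(v1×v2)/6:
  t1: +1.2097
  t2: +10.7383
  t3: +3.5091
  t4: +0.1104
  t5: +2.3723
  t6: +0.3651
  t7: +0.1136
  t8: +0.6562
  t9: -0.4111
  t10: -0.2685
  t11: +0.2099
  t12: +1.4573
  t13: +2.9061
  t14: +1.6815
  t15: +2.6454
  t16: +0.8292
  t17: +1.3498
  t18: +7.5267
  t19: +2.1404
  t20: +2.3134
  t21: +0.7189
  t22: +0.6469
  t23: +1.4998
  t24: +1.9664
  t25: +2.1129
  t26: +2.9033
  t27: +2.4905
  t28: -1.2525
  t29: +5.0283
Σ = +57.5694 → |volume| = 57.57

Directed edges: 87 total; 3 unmatched, e.g. (0.43,3.09,4.37)→(1.31,2.27,2.69) → open.


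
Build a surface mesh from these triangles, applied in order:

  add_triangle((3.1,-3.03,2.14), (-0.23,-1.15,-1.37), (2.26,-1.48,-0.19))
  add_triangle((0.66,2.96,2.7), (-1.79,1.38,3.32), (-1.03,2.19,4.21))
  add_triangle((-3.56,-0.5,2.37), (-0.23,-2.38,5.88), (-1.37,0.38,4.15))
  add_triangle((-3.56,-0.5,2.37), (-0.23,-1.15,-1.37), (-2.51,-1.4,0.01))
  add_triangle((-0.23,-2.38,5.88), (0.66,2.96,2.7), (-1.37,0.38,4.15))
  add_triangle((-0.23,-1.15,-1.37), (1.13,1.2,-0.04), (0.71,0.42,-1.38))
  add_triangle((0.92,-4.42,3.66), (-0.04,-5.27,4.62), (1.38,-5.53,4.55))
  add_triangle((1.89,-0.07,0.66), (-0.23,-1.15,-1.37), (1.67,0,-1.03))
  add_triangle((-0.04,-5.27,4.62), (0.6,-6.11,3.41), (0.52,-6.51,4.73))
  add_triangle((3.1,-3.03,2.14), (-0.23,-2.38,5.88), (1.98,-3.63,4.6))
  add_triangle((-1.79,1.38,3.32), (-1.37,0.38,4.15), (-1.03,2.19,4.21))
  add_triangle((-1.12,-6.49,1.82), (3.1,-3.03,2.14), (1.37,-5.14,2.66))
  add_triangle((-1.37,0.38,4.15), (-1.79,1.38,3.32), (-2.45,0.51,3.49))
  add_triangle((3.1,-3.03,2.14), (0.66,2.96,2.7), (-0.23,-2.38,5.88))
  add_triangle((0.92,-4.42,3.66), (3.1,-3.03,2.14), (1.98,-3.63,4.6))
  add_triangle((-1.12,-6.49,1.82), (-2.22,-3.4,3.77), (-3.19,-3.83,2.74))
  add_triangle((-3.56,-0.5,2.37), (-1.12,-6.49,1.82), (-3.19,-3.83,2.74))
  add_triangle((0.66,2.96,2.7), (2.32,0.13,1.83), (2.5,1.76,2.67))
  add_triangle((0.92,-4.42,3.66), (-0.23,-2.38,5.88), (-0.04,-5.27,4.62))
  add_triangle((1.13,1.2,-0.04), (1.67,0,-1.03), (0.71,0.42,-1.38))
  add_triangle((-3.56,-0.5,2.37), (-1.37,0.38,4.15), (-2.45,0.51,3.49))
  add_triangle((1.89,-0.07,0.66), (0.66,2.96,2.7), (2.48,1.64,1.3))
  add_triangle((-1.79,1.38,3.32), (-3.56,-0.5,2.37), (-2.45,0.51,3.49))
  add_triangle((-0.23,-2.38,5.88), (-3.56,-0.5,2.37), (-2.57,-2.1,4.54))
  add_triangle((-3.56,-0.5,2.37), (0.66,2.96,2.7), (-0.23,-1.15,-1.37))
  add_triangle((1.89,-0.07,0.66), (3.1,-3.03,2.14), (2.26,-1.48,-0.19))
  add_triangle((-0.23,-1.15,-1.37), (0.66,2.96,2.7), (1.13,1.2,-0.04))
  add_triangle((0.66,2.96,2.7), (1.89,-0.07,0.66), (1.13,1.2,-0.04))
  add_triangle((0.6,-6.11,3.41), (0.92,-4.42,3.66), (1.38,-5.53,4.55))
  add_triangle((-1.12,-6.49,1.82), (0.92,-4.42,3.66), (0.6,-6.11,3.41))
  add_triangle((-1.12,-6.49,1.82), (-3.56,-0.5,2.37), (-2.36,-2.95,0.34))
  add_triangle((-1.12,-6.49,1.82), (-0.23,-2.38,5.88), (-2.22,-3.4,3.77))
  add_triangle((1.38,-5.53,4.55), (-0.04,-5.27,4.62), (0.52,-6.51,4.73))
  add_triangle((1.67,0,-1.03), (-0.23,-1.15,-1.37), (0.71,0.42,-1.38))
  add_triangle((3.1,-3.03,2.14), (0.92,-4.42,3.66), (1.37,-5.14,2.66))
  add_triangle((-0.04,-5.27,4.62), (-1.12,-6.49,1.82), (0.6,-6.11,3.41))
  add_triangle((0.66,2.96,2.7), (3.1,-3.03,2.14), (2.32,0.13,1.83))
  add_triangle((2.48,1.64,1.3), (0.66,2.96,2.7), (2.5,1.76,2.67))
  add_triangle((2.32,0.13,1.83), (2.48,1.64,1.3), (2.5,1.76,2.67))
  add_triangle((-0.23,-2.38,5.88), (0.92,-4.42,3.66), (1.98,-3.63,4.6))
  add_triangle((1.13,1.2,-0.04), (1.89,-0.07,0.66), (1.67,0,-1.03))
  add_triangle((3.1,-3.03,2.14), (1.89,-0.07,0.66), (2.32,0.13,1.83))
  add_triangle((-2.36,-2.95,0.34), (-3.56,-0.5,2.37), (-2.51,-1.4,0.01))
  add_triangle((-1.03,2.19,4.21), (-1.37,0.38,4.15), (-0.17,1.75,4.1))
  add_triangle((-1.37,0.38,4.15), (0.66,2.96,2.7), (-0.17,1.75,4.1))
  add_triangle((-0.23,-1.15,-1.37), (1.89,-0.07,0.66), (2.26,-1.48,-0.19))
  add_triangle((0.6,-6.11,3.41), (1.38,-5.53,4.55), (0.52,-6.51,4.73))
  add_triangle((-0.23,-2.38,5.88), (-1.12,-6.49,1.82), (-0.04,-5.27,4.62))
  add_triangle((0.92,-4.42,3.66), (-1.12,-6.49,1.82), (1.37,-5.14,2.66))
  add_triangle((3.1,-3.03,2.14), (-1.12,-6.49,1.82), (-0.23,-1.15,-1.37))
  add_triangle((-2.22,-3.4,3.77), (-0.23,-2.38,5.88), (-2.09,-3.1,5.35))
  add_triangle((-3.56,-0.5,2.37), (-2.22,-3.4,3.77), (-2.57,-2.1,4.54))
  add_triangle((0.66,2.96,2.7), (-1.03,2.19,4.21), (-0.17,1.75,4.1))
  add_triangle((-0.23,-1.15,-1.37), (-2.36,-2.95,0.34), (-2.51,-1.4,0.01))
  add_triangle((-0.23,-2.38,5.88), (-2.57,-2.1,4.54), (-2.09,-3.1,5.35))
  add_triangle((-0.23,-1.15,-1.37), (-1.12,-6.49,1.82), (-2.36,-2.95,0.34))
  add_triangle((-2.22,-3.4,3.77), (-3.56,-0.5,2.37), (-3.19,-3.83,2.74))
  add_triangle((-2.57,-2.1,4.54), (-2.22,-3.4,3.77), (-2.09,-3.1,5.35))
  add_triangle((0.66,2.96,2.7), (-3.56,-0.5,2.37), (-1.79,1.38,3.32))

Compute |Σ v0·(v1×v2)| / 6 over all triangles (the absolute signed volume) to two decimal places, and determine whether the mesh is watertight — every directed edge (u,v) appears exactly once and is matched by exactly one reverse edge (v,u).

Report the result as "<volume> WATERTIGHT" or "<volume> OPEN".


121.76 OPEN

Per-triangle v0·(v1×v2)/6:
  t1: +1.6993
  t2: +0.7456
  t3: +6.4554
  t4: -0.1549
  t5: +6.3421
  t6: -0.1444
  t7: -0.0188
  t8: +0.6138
  t9: +0.4187
  t10: +0.9363
  t11: +1.1340
  t12: +1.6253
  t13: +0.8745
  t14: +14.2686
  t15: +3.2327
  t16: +4.7617
  t17: +0.1599
  t18: +0.5762
  t19: +3.1372
  t20: +0.3915
  t21: +1.0095
  t22: -0.9392
  t23: +0.7208
  t24: +1.9684
  t25: +0.5093
  t26: +1.3643
  t27: +0.1218
  t28: +1.3746
  t29: -0.2926
  t30: -1.2435
  t31: +6.2951
  t32: +9.7593
  t33: +1.0713
  t34: +0.4783
  t35: +2.8220
  t36: +4.0274
  t37: +2.3548
  t38: +1.3142
  t39: +0.8162
  t40: +4.3780
  t41: +0.6226
  t42: +1.0084
  t43: +1.8155
  t44: +1.1351
  t45: -0.7457
  t46: +0.2099
  t47: +1.1126
  t48: +4.2880
  t49: +3.6912
  t50: +6.5885
  t51: +1.5560
  t52: +2.8188
  t53: +1.2639
  t54: +1.0782
  t55: +1.7075
  t56: +3.3719
  t57: +3.4701
  t58: +1.2168
  t59: +0.5821
Σ = +121.7556 → |volume| = 121.76

Directed edges: 177 total; 3 unmatched, e.g. (2.48,1.64,1.3)→(1.89,-0.07,0.66) → open.


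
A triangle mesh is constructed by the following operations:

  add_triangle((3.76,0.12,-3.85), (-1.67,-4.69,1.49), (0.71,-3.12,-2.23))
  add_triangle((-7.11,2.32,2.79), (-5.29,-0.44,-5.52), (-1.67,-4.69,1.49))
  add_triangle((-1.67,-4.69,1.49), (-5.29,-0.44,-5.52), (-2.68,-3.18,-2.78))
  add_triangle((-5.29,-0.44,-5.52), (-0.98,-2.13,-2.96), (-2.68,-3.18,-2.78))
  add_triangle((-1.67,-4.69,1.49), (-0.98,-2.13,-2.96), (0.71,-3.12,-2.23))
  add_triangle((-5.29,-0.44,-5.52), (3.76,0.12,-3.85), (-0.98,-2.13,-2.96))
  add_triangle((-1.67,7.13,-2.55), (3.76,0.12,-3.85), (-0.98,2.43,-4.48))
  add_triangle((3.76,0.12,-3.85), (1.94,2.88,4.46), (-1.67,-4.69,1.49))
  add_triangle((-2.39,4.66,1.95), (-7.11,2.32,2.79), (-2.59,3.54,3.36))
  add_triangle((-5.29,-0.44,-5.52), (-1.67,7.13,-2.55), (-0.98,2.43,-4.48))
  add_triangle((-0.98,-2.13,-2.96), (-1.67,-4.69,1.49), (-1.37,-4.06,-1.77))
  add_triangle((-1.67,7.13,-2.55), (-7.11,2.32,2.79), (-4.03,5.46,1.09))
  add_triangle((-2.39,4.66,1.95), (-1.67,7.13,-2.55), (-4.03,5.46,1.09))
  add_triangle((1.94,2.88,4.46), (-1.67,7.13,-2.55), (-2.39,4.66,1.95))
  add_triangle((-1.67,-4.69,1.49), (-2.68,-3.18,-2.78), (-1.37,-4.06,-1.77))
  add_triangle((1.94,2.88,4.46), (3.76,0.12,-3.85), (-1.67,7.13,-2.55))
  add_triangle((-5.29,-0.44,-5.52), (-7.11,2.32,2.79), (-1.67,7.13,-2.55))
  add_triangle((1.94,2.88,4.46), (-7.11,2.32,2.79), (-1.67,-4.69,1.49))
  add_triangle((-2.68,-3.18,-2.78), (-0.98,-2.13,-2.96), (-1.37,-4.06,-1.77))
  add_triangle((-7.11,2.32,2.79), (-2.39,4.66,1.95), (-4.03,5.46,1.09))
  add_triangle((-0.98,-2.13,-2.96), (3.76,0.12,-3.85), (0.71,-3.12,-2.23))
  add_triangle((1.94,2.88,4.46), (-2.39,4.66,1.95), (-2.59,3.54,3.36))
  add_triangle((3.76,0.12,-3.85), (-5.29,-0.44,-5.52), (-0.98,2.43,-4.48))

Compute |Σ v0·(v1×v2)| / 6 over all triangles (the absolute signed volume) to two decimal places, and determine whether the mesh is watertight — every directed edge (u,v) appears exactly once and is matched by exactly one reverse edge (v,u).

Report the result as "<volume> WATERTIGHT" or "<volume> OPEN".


Per-triangle v0·(v1×v2)/6:
  t1: +3.9340
  t2: +49.2623
  t3: +8.3617
  t4: +5.0809
  t5: +5.7343
  t6: +13.7103
  t7: +18.1134
  t8: +18.3427
  t9: +7.5439
  t10: +20.3697
  t11: -0.7450
  t12: +11.9095
  t13: +7.1286
  t14: +19.7083
  t15: +3.9259
  t16: +36.5420
  t17: +67.5002
  t18: +35.8642
  t19: +1.9625
  t20: +7.2309
  t21: +5.8289
  t22: +6.9435
  t23: +17.8005
Σ = +372.0532 → |volume| = 372.05

Directed edges: 69 total; 3 unmatched, e.g. (-7.11,2.32,2.79)→(-2.59,3.54,3.36) → open.

372.05 OPEN


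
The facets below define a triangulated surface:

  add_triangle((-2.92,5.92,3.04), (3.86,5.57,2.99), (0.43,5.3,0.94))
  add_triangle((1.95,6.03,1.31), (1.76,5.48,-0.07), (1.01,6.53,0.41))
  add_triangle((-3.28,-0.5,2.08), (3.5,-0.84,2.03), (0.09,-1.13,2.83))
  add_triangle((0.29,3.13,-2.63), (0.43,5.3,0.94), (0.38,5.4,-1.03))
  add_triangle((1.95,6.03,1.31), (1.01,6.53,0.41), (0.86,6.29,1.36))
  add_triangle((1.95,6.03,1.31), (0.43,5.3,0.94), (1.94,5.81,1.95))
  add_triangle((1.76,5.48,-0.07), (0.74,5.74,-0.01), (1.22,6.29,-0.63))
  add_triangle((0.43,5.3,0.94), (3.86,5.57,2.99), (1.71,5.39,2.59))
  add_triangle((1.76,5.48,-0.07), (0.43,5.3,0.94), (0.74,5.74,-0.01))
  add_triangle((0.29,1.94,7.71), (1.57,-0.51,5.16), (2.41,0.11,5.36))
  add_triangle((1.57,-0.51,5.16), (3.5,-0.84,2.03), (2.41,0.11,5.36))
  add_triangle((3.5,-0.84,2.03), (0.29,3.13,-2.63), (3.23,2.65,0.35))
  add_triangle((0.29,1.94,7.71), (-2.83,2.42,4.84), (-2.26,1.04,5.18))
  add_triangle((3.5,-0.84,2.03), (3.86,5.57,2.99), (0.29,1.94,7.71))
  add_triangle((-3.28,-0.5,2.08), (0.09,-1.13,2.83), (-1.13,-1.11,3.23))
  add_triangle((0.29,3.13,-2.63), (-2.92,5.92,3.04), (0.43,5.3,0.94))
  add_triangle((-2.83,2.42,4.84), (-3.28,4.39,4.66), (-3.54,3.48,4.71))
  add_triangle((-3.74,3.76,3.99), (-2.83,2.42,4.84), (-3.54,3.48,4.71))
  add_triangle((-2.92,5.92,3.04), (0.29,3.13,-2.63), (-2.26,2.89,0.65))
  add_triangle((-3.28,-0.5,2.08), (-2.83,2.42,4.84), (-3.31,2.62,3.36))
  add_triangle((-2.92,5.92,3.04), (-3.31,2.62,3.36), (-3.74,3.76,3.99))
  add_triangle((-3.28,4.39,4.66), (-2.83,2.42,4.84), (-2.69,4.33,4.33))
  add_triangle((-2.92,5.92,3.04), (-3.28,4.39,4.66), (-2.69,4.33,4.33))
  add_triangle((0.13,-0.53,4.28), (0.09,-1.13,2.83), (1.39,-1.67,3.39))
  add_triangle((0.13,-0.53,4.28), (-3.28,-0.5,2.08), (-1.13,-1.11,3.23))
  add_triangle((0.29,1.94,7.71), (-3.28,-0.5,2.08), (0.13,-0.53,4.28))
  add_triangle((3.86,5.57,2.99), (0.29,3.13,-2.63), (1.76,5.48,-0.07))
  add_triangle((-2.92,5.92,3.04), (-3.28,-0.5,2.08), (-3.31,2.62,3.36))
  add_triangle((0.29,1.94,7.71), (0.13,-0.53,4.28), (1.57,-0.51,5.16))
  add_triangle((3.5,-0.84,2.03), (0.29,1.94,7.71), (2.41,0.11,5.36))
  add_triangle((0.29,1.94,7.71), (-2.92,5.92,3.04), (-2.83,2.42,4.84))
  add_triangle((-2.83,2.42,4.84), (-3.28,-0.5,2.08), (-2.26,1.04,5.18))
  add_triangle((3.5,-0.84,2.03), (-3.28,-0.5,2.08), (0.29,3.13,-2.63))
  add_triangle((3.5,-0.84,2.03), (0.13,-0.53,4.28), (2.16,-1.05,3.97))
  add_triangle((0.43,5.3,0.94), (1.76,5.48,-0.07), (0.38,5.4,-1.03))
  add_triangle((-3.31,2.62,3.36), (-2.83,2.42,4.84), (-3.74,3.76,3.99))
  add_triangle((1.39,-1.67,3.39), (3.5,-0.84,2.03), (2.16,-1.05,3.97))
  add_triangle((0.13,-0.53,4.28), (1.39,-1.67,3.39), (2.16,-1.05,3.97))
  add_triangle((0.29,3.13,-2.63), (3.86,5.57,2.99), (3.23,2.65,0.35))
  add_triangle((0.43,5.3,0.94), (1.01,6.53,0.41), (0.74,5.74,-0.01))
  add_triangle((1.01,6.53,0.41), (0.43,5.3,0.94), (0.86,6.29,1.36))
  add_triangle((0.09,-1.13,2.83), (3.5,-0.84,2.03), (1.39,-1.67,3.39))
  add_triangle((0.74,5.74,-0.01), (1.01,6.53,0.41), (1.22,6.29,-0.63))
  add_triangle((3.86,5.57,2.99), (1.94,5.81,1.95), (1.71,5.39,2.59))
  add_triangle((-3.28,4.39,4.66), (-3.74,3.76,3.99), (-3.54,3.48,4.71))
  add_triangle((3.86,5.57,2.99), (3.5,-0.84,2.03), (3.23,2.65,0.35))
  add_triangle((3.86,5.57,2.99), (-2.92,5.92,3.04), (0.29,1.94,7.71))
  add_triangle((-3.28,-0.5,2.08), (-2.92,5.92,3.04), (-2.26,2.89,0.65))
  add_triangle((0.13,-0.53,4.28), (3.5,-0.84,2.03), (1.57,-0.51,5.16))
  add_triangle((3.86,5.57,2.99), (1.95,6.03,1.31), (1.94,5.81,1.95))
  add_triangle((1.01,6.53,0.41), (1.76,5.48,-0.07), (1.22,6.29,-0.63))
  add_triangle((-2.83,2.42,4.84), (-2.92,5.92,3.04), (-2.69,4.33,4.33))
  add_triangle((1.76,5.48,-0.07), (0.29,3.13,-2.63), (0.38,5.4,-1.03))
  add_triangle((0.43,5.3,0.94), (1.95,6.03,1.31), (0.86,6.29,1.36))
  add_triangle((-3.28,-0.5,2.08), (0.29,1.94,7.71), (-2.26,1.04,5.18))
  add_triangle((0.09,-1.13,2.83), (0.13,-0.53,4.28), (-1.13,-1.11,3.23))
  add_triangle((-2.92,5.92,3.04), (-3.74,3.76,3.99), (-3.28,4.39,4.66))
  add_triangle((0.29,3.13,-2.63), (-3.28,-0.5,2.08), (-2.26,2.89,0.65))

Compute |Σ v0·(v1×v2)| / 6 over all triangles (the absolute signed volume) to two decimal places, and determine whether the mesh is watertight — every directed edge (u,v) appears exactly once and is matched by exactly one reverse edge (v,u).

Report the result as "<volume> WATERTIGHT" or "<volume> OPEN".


188.11 OPEN

Per-triangle v0·(v1×v2)/6:
  t1: +12.0045
  t2: +1.3833
  t3: -0.4891
  t4: -0.2268
  t5: +1.1829
  t6: +0.8745
  t7: -0.6003
  t8: -2.6684
  t9: -0.9421
  t10: +2.9417
  t11: +2.0143
  t12: +2.7476
  t13: +4.8116
  t14: +27.6995
  t15: +0.0915
  t16: +9.5035
  t17: +0.8023
  t18: +0.1578
  t19: +4.9981
  t20: +3.2362
  t21: +0.3518
  t22: +0.7068
  t23: +1.0011
  t24: +0.7121
  t25: +1.4809
  t26: +6.8937
  t27: +2.8995
  t28: +2.3580
  t29: +2.9132
  t30: +1.6162
  t31: +15.2653
  t32: +3.5355
  t33: -5.3318
  t34: +0.5132
  t35: +2.3631
  t36: +0.8486
  t37: +1.3170
  t38: +1.3061
  t39: +7.4470
  t40: +0.2548
  t41: +0.3348
  t42: -0.4949
  t43: +0.2645
  t44: +1.6100
  t45: +0.6927
  t46: +7.2739
  t47: +43.6093
  t48: +4.8263
  t49: +0.9097
  t50: +1.3137
  t51: +0.9064
  t52: -1.4338
  t53: +2.5759
  t54: -0.2411
  t55: +2.0915
  t56: +0.6850
  t57: +2.2105
  t58: +3.0041
Σ = +188.1133 → |volume| = 188.11

Directed edges: 174 total; 6 unmatched, e.g. (1.95,6.03,1.31)→(1.76,5.48,-0.07) → open.
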